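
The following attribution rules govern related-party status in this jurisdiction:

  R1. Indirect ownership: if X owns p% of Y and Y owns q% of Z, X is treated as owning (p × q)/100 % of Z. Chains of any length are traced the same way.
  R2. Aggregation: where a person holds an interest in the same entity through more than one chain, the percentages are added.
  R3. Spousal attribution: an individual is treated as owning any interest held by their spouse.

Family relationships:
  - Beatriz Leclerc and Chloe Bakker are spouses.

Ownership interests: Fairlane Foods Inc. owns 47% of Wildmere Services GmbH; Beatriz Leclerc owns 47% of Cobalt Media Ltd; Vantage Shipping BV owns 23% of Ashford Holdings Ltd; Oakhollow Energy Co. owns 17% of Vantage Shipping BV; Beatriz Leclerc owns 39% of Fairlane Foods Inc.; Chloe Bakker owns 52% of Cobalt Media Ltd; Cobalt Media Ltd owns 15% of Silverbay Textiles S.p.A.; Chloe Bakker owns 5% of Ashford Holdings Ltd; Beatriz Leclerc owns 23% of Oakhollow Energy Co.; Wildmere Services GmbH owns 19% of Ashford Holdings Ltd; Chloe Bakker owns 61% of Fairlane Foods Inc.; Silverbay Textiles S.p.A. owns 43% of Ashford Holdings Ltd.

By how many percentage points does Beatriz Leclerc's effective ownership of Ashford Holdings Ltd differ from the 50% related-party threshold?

28.7852

By spousal attribution (R3), Beatriz Leclerc is treated as also owning Chloe Bakker's interest in Fairlane Foods Inc, giving 39% + 61% = 100%.
By spousal attribution (R3), Beatriz Leclerc is treated as also owning Chloe Bakker's interest in Cobalt Media Ltd, giving 47% + 52% = 99%.
By spousal attribution (R3), Beatriz Leclerc is treated as owning Chloe Bakker's 5% interest in Ashford Holdings Ltd.
Chain via Fairlane Foods Inc. → Wildmere Services GmbH (R1): 100% × 47% × 19% = 8.93% of Ashford Holdings Ltd.
Chain via Cobalt Media Ltd → Silverbay Textiles S.p.A. (R1): 99% × 15% × 43% = 6.3855% of Ashford Holdings Ltd.
Chain via Oakhollow Energy Co. → Vantage Shipping BV (R1): 23% × 17% × 23% = 0.8993% of Ashford Holdings Ltd.
Direct interest in Ashford Holdings Ltd: 5%.
Aggregating (R2): 8.93% + 6.3855% + 0.8993% + 5% = 21.2148%.
21.2148% falls short of the 50% threshold by 28.7852 percentage points.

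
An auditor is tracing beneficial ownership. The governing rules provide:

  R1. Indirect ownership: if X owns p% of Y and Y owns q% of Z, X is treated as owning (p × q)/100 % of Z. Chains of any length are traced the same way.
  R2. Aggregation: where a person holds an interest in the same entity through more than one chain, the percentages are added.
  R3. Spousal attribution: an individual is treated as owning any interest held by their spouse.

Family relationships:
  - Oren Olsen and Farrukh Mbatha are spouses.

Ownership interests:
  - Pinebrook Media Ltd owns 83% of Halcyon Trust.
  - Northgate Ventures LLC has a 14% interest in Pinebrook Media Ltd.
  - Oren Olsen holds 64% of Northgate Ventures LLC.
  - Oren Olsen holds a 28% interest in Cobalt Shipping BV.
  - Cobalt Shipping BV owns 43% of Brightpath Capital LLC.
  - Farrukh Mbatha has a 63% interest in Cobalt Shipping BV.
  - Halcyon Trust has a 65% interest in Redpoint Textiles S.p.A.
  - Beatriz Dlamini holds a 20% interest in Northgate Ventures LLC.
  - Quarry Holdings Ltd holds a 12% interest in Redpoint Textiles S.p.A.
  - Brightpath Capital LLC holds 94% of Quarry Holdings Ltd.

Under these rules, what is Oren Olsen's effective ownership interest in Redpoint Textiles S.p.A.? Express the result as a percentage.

9.247784%

By spousal attribution (R3), Oren Olsen is treated as also owning Farrukh Mbatha's interest in Cobalt Shipping BV, giving 28% + 63% = 91%.
Chain via Northgate Ventures LLC → Pinebrook Media Ltd → Halcyon Trust (R1): 64% × 14% × 83% × 65% = 4.83392% of Redpoint Textiles S.p.A.
Chain via Cobalt Shipping BV → Brightpath Capital LLC → Quarry Holdings Ltd (R1): 91% × 43% × 94% × 12% = 4.413864% of Redpoint Textiles S.p.A.
Aggregating (R2): 4.83392% + 4.413864% = 9.247784%.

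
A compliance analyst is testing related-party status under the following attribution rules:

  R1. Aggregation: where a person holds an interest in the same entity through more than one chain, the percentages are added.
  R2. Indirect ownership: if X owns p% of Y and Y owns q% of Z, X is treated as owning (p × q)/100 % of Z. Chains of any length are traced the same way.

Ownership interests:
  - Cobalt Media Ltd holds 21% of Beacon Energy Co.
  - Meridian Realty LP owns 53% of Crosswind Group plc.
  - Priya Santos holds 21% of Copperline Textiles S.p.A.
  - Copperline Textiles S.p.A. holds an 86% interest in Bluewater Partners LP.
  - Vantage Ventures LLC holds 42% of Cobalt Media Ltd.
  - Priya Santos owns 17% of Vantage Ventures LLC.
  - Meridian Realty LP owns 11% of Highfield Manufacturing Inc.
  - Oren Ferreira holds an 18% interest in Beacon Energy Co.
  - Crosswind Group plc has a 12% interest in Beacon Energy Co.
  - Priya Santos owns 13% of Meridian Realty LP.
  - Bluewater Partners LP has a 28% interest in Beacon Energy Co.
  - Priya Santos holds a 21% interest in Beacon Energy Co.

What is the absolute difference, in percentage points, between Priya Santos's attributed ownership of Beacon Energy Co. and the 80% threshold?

51.617

Chain via Copperline Textiles S.p.A. → Bluewater Partners LP (R2): 21% × 86% × 28% = 5.0568% of Beacon Energy Co.
Chain via Vantage Ventures LLC → Cobalt Media Ltd (R2): 17% × 42% × 21% = 1.4994% of Beacon Energy Co.
Chain via Meridian Realty LP → Crosswind Group plc (R2): 13% × 53% × 12% = 0.8268% of Beacon Energy Co.
Direct interest in Beacon Energy Co: 21%.
Aggregating (R1): 5.0568% + 1.4994% + 0.8268% + 21% = 28.383%.
28.383% falls short of the 80% threshold by 51.617 percentage points.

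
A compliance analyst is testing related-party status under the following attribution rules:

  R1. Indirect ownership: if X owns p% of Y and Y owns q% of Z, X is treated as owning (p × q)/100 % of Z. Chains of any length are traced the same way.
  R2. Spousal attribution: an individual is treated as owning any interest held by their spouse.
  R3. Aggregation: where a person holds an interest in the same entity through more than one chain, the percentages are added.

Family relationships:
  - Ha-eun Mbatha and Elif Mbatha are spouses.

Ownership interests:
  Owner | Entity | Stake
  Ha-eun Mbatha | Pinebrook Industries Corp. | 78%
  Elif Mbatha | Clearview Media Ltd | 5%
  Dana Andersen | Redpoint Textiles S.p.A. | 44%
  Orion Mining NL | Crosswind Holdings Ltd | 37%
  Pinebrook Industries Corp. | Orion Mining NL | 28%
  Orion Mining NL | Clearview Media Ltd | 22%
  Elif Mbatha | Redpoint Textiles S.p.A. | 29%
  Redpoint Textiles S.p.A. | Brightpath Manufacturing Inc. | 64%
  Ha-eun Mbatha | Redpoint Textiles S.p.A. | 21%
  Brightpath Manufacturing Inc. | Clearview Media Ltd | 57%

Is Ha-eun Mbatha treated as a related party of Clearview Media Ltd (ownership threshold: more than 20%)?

By spousal attribution (R2), Ha-eun Mbatha is treated as also owning Elif Mbatha's interest in Redpoint Textiles S.p.A, giving 21% + 29% = 50%.
By spousal attribution (R2), Ha-eun Mbatha is treated as owning Elif Mbatha's 5% interest in Clearview Media Ltd.
Chain via Redpoint Textiles S.p.A. → Brightpath Manufacturing Inc. (R1): 50% × 64% × 57% = 18.24% of Clearview Media Ltd.
Chain via Pinebrook Industries Corp. → Orion Mining NL (R1): 78% × 28% × 22% = 4.8048% of Clearview Media Ltd.
Direct interest in Clearview Media Ltd: 5%.
Aggregating (R3): 18.24% + 4.8048% + 5% = 28.0448%.
28.0448% exceeds the 20% threshold, so Ha-eun is a related party to Clearview Media Ltd.

Yes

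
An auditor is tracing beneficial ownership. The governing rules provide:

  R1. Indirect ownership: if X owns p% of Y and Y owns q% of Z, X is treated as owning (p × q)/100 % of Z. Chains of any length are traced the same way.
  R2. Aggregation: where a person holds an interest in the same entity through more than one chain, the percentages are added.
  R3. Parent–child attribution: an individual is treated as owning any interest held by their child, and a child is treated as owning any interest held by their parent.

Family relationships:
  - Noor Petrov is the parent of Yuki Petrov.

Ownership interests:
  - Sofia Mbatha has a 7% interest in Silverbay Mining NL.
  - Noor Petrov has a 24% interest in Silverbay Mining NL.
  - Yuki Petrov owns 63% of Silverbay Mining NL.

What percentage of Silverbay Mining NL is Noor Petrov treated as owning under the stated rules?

By parent–child attribution (R3), Noor Petrov is treated as also owning Yuki Petrov's interest in Silverbay Mining NL, giving 24% + 63% = 87%.
Direct interest in Silverbay Mining NL: 87%.

87%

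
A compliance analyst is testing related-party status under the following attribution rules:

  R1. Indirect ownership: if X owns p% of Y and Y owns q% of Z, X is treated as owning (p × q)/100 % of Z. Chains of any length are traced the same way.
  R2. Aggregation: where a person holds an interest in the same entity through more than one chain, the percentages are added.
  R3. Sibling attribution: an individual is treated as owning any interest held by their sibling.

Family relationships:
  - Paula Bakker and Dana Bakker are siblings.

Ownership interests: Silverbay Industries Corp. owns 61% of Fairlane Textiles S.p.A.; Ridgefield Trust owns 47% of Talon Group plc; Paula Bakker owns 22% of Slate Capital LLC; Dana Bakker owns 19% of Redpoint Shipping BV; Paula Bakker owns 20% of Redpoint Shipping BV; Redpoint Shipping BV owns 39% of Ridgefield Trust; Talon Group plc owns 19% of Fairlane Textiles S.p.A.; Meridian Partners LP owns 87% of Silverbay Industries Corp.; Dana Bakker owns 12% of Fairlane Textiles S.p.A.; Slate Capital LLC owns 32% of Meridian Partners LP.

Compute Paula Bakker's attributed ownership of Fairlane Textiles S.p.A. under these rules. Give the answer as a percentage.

By sibling attribution (R3), Paula Bakker is treated as also owning Dana Bakker's interest in Redpoint Shipping BV, giving 20% + 19% = 39%.
By sibling attribution (R3), Paula Bakker is treated as owning Dana Bakker's 12% interest in Fairlane Textiles S.p.A.
Chain via Redpoint Shipping BV → Ridgefield Trust → Talon Group plc (R1): 39% × 39% × 47% × 19% = 1.358253% of Fairlane Textiles S.p.A.
Chain via Slate Capital LLC → Meridian Partners LP → Silverbay Industries Corp. (R1): 22% × 32% × 87% × 61% = 3.736128% of Fairlane Textiles S.p.A.
Direct interest in Fairlane Textiles S.p.A: 12%.
Aggregating (R2): 1.358253% + 3.736128% + 12% = 17.094381%.

17.094381%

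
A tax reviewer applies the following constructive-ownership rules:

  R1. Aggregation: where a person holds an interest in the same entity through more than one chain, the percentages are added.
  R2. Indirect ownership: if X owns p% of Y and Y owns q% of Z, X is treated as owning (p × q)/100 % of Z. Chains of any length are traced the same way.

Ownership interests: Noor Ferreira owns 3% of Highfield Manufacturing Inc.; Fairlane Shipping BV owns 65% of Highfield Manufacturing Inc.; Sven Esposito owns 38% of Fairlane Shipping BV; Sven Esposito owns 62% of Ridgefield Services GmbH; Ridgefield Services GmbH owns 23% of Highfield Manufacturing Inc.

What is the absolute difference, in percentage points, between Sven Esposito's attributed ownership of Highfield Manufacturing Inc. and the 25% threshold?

13.96

Chain via Fairlane Shipping BV (R2): 38% × 65% = 24.7% of Highfield Manufacturing Inc.
Chain via Ridgefield Services GmbH (R2): 62% × 23% = 14.26% of Highfield Manufacturing Inc.
Aggregating (R1): 24.7% + 14.26% = 38.96%.
38.96% exceeds the 25% threshold by 13.96 percentage points.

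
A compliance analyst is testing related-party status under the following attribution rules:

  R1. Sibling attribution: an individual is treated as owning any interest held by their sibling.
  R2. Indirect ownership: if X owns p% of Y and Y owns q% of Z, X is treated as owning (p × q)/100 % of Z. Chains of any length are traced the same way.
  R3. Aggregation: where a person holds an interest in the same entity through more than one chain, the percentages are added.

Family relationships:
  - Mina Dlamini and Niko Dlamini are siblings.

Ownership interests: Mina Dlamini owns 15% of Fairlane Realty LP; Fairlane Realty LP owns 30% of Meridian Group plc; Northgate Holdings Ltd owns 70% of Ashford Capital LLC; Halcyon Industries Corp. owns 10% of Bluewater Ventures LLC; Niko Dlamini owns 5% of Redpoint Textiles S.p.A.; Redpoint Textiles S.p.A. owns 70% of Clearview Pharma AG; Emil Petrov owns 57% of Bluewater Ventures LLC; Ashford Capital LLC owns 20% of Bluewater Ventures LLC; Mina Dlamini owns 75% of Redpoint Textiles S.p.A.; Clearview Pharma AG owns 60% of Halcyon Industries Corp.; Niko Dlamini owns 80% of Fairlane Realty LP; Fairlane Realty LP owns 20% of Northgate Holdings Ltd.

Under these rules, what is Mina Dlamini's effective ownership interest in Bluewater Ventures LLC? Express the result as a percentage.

By sibling attribution (R1), Mina Dlamini is treated as also owning Niko Dlamini's interest in Redpoint Textiles S.p.A, giving 75% + 5% = 80%.
By sibling attribution (R1), Mina Dlamini is treated as also owning Niko Dlamini's interest in Fairlane Realty LP, giving 15% + 80% = 95%.
Chain via Redpoint Textiles S.p.A. → Clearview Pharma AG → Halcyon Industries Corp. (R2): 80% × 70% × 60% × 10% = 3.36% of Bluewater Ventures LLC.
Chain via Fairlane Realty LP → Northgate Holdings Ltd → Ashford Capital LLC (R2): 95% × 20% × 70% × 20% = 2.66% of Bluewater Ventures LLC.
Aggregating (R3): 3.36% + 2.66% = 6.02%.

6.02%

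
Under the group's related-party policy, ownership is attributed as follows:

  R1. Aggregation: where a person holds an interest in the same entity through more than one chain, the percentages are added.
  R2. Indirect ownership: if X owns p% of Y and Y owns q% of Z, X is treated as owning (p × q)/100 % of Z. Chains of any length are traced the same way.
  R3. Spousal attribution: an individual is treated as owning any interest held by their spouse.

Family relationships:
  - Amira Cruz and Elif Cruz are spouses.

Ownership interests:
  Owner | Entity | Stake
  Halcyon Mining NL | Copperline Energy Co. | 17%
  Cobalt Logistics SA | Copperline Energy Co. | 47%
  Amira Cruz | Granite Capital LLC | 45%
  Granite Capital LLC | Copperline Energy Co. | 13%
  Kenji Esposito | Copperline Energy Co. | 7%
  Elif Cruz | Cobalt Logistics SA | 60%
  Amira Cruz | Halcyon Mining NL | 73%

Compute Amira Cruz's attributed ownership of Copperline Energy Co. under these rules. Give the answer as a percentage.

46.46%

By spousal attribution (R3), Amira Cruz is treated as owning Elif Cruz's 60% interest in Cobalt Logistics SA.
Chain via Granite Capital LLC (R2): 45% × 13% = 5.85% of Copperline Energy Co.
Chain via Halcyon Mining NL (R2): 73% × 17% = 12.41% of Copperline Energy Co.
Chain via Cobalt Logistics SA (R2): 60% × 47% = 28.2% of Copperline Energy Co.
Aggregating (R1): 5.85% + 12.41% + 28.2% = 46.46%.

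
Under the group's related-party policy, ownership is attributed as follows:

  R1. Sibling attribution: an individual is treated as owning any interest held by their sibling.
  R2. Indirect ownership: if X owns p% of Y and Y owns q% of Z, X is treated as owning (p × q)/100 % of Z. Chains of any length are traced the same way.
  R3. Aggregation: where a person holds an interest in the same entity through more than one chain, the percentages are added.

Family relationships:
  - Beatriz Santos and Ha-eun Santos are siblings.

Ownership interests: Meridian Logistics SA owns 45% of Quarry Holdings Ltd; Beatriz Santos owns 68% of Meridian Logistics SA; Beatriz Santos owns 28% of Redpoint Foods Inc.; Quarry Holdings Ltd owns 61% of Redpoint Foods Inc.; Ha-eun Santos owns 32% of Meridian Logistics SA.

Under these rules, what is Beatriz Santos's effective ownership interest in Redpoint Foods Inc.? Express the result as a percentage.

By sibling attribution (R1), Beatriz Santos is treated as also owning Ha-eun Santos's interest in Meridian Logistics SA, giving 68% + 32% = 100%.
Chain via Meridian Logistics SA → Quarry Holdings Ltd (R2): 100% × 45% × 61% = 27.45% of Redpoint Foods Inc.
Direct interest in Redpoint Foods Inc: 28%.
Aggregating (R3): 27.45% + 28% = 55.45%.

55.45%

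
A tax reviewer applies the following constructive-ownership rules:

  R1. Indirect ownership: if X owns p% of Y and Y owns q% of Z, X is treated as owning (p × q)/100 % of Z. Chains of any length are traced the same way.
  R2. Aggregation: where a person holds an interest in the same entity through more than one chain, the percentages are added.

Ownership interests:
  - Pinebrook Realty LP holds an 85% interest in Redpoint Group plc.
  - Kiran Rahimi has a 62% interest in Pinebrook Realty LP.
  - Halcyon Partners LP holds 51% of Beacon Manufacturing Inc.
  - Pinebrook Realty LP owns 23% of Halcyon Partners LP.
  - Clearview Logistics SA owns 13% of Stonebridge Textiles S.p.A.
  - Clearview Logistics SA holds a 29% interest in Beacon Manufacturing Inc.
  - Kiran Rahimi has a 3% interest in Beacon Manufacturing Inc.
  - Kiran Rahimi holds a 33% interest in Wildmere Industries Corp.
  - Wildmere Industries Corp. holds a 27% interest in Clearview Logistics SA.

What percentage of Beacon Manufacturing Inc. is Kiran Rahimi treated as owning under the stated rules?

12.8565%

Chain via Pinebrook Realty LP → Halcyon Partners LP (R1): 62% × 23% × 51% = 7.2726% of Beacon Manufacturing Inc.
Chain via Wildmere Industries Corp. → Clearview Logistics SA (R1): 33% × 27% × 29% = 2.5839% of Beacon Manufacturing Inc.
Direct interest in Beacon Manufacturing Inc: 3%.
Aggregating (R2): 7.2726% + 2.5839% + 3% = 12.8565%.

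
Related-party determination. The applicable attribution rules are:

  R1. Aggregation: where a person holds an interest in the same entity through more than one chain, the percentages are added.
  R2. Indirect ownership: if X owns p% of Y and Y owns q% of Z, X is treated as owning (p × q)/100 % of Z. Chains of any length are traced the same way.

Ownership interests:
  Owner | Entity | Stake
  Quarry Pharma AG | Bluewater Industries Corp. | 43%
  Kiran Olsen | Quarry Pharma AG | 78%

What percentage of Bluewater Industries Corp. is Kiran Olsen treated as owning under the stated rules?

33.54%

Chain via Quarry Pharma AG (R2): 78% × 43% = 33.54% of Bluewater Industries Corp.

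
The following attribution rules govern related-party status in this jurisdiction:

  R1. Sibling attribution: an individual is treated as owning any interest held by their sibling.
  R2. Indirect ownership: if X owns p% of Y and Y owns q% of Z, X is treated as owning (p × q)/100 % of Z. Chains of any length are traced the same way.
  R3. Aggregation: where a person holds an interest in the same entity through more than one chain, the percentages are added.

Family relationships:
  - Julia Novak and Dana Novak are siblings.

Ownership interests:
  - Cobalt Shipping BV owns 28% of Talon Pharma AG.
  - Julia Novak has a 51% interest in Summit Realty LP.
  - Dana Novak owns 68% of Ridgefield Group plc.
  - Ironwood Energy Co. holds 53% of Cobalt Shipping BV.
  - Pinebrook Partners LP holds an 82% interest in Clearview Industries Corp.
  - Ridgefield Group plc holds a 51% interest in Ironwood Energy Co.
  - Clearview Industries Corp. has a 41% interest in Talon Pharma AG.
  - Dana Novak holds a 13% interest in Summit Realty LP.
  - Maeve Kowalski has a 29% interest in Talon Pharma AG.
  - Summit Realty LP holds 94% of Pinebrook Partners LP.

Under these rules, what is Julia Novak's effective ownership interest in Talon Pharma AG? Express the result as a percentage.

25.372304%

By sibling attribution (R1), Julia Novak is treated as also owning Dana Novak's interest in Summit Realty LP, giving 51% + 13% = 64%.
By sibling attribution (R1), Julia Novak is treated as owning Dana Novak's 68% interest in Ridgefield Group plc.
Chain via Summit Realty LP → Pinebrook Partners LP → Clearview Industries Corp. (R2): 64% × 94% × 82% × 41% = 20.225792% of Talon Pharma AG.
Chain via Ridgefield Group plc → Ironwood Energy Co. → Cobalt Shipping BV (R2): 68% × 51% × 53% × 28% = 5.146512% of Talon Pharma AG.
Aggregating (R3): 20.225792% + 5.146512% = 25.372304%.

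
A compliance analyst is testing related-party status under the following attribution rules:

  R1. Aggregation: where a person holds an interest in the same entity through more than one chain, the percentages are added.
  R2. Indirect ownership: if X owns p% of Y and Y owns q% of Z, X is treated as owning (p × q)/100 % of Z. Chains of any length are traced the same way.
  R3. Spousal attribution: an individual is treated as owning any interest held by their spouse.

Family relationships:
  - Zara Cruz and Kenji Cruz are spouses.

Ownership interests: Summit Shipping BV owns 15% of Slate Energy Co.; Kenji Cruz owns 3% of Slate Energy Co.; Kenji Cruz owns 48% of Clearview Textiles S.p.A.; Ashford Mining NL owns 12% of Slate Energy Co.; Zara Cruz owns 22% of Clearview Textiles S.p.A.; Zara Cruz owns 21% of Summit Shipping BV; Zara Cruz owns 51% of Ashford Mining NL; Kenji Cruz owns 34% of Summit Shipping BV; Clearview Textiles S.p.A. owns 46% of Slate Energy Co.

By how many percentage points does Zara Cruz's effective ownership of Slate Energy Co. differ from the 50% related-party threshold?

By spousal attribution (R3), Zara Cruz is treated as also owning Kenji Cruz's interest in Summit Shipping BV, giving 21% + 34% = 55%.
By spousal attribution (R3), Zara Cruz is treated as also owning Kenji Cruz's interest in Clearview Textiles S.p.A, giving 22% + 48% = 70%.
By spousal attribution (R3), Zara Cruz is treated as owning Kenji Cruz's 3% interest in Slate Energy Co.
Chain via Ashford Mining NL (R2): 51% × 12% = 6.12% of Slate Energy Co.
Chain via Summit Shipping BV (R2): 55% × 15% = 8.25% of Slate Energy Co.
Chain via Clearview Textiles S.p.A. (R2): 70% × 46% = 32.2% of Slate Energy Co.
Direct interest in Slate Energy Co: 3%.
Aggregating (R1): 6.12% + 8.25% + 32.2% + 3% = 49.57%.
49.57% falls short of the 50% threshold by 0.43 percentage points.

0.43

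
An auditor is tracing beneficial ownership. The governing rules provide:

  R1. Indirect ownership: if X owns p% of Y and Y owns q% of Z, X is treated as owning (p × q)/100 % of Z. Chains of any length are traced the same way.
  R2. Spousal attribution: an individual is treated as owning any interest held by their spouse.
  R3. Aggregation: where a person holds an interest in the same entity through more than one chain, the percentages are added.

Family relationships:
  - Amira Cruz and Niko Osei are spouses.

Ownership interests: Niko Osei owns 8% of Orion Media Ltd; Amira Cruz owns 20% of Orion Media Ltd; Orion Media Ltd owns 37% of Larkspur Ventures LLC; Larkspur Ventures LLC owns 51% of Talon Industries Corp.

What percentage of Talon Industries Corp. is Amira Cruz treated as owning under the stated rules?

5.2836%

By spousal attribution (R2), Amira Cruz is treated as also owning Niko Osei's interest in Orion Media Ltd, giving 20% + 8% = 28%.
Chain via Orion Media Ltd → Larkspur Ventures LLC (R1): 28% × 37% × 51% = 5.2836% of Talon Industries Corp.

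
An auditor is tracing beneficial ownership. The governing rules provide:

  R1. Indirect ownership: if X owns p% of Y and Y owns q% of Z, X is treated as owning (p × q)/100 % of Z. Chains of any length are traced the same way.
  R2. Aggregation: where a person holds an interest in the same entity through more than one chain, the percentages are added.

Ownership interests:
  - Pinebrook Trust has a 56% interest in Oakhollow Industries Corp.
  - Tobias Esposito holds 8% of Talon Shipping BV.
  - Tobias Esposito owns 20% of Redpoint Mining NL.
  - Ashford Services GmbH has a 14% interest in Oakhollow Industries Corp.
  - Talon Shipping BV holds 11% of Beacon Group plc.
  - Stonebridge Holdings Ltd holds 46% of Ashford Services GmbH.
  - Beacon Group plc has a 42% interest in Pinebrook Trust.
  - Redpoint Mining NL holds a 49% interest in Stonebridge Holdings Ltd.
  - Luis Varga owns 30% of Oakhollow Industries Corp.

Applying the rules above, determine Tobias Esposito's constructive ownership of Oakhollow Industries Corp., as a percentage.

0.838096%

Chain via Talon Shipping BV → Beacon Group plc → Pinebrook Trust (R1): 8% × 11% × 42% × 56% = 0.206976% of Oakhollow Industries Corp.
Chain via Redpoint Mining NL → Stonebridge Holdings Ltd → Ashford Services GmbH (R1): 20% × 49% × 46% × 14% = 0.63112% of Oakhollow Industries Corp.
Aggregating (R2): 0.206976% + 0.63112% = 0.838096%.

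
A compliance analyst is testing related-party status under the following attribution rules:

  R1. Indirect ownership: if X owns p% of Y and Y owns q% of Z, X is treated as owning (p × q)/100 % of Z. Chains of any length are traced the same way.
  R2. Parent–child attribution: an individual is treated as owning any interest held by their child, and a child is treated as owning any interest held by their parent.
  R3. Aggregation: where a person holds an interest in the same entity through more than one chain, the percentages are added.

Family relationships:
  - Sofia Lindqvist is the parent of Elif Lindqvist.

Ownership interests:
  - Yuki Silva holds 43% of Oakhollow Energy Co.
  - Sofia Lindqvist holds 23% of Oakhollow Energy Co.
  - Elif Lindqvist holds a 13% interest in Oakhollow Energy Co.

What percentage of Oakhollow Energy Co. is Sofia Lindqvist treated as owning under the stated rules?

By parent–child attribution (R2), Sofia Lindqvist is treated as also owning Elif Lindqvist's interest in Oakhollow Energy Co, giving 23% + 13% = 36%.
Direct interest in Oakhollow Energy Co: 36%.

36%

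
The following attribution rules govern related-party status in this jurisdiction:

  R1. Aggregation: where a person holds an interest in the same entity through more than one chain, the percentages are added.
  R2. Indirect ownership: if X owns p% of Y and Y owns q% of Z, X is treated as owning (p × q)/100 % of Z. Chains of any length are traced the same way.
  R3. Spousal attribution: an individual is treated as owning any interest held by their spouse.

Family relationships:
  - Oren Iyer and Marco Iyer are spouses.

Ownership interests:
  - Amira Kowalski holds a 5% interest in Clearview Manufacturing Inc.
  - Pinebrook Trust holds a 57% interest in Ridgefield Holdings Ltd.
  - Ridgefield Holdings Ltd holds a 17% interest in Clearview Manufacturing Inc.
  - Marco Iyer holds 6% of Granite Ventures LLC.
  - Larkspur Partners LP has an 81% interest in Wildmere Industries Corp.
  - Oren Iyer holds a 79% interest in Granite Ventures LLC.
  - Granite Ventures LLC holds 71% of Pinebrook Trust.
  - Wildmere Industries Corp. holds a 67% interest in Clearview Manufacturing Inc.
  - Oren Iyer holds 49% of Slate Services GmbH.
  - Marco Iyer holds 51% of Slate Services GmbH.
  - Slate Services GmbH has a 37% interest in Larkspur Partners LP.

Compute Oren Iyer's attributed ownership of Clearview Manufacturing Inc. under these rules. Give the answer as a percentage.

25.927815%

By spousal attribution (R3), Oren Iyer is treated as also owning Marco Iyer's interest in Granite Ventures LLC, giving 79% + 6% = 85%.
By spousal attribution (R3), Oren Iyer is treated as also owning Marco Iyer's interest in Slate Services GmbH, giving 49% + 51% = 100%.
Chain via Granite Ventures LLC → Pinebrook Trust → Ridgefield Holdings Ltd (R2): 85% × 71% × 57% × 17% = 5.847915% of Clearview Manufacturing Inc.
Chain via Slate Services GmbH → Larkspur Partners LP → Wildmere Industries Corp. (R2): 100% × 37% × 81% × 67% = 20.0799% of Clearview Manufacturing Inc.
Aggregating (R1): 5.847915% + 20.0799% = 25.927815%.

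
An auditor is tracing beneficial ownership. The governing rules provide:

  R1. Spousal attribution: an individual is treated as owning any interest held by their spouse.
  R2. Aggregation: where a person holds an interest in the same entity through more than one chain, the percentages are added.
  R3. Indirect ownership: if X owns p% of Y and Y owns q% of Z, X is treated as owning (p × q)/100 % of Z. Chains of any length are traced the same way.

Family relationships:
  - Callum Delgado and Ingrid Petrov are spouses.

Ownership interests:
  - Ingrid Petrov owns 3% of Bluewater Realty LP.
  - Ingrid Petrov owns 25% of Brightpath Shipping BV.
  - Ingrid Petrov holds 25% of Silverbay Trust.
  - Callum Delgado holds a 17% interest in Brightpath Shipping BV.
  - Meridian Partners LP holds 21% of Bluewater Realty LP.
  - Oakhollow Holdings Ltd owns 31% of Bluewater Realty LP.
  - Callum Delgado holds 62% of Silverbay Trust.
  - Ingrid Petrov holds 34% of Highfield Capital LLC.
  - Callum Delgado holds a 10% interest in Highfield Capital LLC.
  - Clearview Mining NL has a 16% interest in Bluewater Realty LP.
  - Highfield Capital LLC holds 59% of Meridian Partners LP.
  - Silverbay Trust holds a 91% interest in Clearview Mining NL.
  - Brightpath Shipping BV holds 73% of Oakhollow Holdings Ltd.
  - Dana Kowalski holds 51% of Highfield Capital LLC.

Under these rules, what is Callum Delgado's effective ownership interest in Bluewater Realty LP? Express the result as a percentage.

30.6234%

By spousal attribution (R1), Callum Delgado is treated as also owning Ingrid Petrov's interest in Silverbay Trust, giving 62% + 25% = 87%.
By spousal attribution (R1), Callum Delgado is treated as also owning Ingrid Petrov's interest in Highfield Capital LLC, giving 10% + 34% = 44%.
By spousal attribution (R1), Callum Delgado is treated as also owning Ingrid Petrov's interest in Brightpath Shipping BV, giving 17% + 25% = 42%.
By spousal attribution (R1), Callum Delgado is treated as owning Ingrid Petrov's 3% interest in Bluewater Realty LP.
Chain via Silverbay Trust → Clearview Mining NL (R3): 87% × 91% × 16% = 12.6672% of Bluewater Realty LP.
Chain via Highfield Capital LLC → Meridian Partners LP (R3): 44% × 59% × 21% = 5.4516% of Bluewater Realty LP.
Chain via Brightpath Shipping BV → Oakhollow Holdings Ltd (R3): 42% × 73% × 31% = 9.5046% of Bluewater Realty LP.
Direct interest in Bluewater Realty LP: 3%.
Aggregating (R2): 12.6672% + 5.4516% + 9.5046% + 3% = 30.6234%.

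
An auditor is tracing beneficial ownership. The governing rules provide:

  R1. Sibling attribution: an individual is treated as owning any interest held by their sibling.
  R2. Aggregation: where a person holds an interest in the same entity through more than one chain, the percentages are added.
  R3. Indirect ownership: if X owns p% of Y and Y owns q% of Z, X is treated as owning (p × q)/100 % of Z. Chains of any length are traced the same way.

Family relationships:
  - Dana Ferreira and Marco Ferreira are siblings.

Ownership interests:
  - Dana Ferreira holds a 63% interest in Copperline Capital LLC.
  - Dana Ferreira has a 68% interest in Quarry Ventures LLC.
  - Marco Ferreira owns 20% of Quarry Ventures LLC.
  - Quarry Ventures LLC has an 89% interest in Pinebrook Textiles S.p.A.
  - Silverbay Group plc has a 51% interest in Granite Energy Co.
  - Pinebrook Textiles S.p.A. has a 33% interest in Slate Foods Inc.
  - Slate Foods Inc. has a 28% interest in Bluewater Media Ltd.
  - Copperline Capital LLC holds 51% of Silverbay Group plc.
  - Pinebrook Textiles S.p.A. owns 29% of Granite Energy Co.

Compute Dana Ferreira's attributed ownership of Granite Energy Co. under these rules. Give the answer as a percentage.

39.0991%

By sibling attribution (R1), Dana Ferreira is treated as also owning Marco Ferreira's interest in Quarry Ventures LLC, giving 68% + 20% = 88%.
Chain via Copperline Capital LLC → Silverbay Group plc (R3): 63% × 51% × 51% = 16.3863% of Granite Energy Co.
Chain via Quarry Ventures LLC → Pinebrook Textiles S.p.A. (R3): 88% × 89% × 29% = 22.7128% of Granite Energy Co.
Aggregating (R2): 16.3863% + 22.7128% = 39.0991%.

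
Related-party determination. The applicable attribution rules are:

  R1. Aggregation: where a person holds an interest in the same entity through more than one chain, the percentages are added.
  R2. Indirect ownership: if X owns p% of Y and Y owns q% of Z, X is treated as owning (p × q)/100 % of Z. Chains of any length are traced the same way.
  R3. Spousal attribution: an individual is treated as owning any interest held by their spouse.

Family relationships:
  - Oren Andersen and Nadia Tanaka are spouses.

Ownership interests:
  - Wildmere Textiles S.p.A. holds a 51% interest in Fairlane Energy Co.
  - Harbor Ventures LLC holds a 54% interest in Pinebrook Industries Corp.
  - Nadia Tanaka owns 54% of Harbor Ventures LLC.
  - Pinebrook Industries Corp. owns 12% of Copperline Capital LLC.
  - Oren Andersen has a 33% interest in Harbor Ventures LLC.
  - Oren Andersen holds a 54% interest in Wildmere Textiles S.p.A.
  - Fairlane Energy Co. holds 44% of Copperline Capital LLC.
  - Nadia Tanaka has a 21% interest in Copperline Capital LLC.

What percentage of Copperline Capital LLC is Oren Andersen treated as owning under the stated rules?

By spousal attribution (R3), Oren Andersen is treated as also owning Nadia Tanaka's interest in Harbor Ventures LLC, giving 33% + 54% = 87%.
By spousal attribution (R3), Oren Andersen is treated as owning Nadia Tanaka's 21% interest in Copperline Capital LLC.
Chain via Wildmere Textiles S.p.A. → Fairlane Energy Co. (R2): 54% × 51% × 44% = 12.1176% of Copperline Capital LLC.
Chain via Harbor Ventures LLC → Pinebrook Industries Corp. (R2): 87% × 54% × 12% = 5.6376% of Copperline Capital LLC.
Direct interest in Copperline Capital LLC: 21%.
Aggregating (R1): 12.1176% + 5.6376% + 21% = 38.7552%.

38.7552%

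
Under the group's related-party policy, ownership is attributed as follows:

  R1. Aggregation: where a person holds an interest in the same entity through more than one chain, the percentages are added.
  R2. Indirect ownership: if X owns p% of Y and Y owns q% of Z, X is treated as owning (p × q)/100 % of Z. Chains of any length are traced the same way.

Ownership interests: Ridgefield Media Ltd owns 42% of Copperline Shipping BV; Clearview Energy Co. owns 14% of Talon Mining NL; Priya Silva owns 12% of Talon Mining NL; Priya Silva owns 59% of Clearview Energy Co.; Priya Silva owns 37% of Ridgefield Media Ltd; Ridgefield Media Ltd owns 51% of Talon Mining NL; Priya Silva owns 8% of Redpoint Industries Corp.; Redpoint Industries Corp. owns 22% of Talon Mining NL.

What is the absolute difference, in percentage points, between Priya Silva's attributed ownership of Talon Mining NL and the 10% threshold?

30.89

Chain via Clearview Energy Co. (R2): 59% × 14% = 8.26% of Talon Mining NL.
Chain via Redpoint Industries Corp. (R2): 8% × 22% = 1.76% of Talon Mining NL.
Chain via Ridgefield Media Ltd (R2): 37% × 51% = 18.87% of Talon Mining NL.
Direct interest in Talon Mining NL: 12%.
Aggregating (R1): 8.26% + 1.76% + 18.87% + 12% = 40.89%.
40.89% exceeds the 10% threshold by 30.89 percentage points.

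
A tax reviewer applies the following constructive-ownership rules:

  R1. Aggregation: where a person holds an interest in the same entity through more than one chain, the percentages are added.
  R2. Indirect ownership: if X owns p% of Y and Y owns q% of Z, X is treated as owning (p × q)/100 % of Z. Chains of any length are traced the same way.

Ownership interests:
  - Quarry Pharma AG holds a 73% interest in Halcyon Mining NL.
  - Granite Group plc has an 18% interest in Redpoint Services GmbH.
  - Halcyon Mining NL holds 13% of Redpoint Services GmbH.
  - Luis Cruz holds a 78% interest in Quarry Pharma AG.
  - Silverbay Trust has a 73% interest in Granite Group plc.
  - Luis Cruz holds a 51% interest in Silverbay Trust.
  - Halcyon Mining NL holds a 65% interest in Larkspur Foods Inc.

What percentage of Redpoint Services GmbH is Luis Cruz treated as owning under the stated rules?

14.1036%

Chain via Quarry Pharma AG → Halcyon Mining NL (R2): 78% × 73% × 13% = 7.4022% of Redpoint Services GmbH.
Chain via Silverbay Trust → Granite Group plc (R2): 51% × 73% × 18% = 6.7014% of Redpoint Services GmbH.
Aggregating (R1): 7.4022% + 6.7014% = 14.1036%.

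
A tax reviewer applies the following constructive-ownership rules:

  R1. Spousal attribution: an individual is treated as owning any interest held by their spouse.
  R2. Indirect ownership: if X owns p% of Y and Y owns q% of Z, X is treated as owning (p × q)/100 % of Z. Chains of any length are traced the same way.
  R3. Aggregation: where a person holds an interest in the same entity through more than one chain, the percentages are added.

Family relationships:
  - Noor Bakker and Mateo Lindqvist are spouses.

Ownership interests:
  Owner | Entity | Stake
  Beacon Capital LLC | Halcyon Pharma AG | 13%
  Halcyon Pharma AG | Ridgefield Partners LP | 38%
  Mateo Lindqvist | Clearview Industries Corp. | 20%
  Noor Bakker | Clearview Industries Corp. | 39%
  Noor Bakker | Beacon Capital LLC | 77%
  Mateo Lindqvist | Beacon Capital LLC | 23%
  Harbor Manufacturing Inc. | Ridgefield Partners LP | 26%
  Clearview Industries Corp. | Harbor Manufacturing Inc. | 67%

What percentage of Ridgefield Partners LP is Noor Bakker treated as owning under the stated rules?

15.2178%

By spousal attribution (R1), Noor Bakker is treated as also owning Mateo Lindqvist's interest in Beacon Capital LLC, giving 77% + 23% = 100%.
By spousal attribution (R1), Noor Bakker is treated as also owning Mateo Lindqvist's interest in Clearview Industries Corp, giving 39% + 20% = 59%.
Chain via Beacon Capital LLC → Halcyon Pharma AG (R2): 100% × 13% × 38% = 4.94% of Ridgefield Partners LP.
Chain via Clearview Industries Corp. → Harbor Manufacturing Inc. (R2): 59% × 67% × 26% = 10.2778% of Ridgefield Partners LP.
Aggregating (R3): 4.94% + 10.2778% = 15.2178%.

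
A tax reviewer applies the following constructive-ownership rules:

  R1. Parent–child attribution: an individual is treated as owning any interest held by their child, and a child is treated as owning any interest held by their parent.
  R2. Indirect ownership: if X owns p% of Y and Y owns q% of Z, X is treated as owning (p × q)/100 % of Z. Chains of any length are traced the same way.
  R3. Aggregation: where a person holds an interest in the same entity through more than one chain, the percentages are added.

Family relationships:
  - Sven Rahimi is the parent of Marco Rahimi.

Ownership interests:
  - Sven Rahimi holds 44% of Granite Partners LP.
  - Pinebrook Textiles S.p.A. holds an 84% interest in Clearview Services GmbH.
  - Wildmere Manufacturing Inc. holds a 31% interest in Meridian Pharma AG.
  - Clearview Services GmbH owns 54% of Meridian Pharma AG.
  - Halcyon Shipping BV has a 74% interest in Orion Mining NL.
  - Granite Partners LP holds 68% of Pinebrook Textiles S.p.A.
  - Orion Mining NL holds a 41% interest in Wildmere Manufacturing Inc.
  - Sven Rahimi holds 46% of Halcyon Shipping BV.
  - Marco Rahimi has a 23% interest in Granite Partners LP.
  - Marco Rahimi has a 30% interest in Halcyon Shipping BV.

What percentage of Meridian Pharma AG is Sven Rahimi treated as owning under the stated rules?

By parent–child attribution (R1), Sven Rahimi is treated as also owning Marco Rahimi's interest in Granite Partners LP, giving 44% + 23% = 67%.
By parent–child attribution (R1), Sven Rahimi is treated as also owning Marco Rahimi's interest in Halcyon Shipping BV, giving 46% + 30% = 76%.
Chain via Granite Partners LP → Pinebrook Textiles S.p.A. → Clearview Services GmbH (R2): 67% × 68% × 84% × 54% = 20.666016% of Meridian Pharma AG.
Chain via Halcyon Shipping BV → Orion Mining NL → Wildmere Manufacturing Inc. (R2): 76% × 74% × 41% × 31% = 7.148104% of Meridian Pharma AG.
Aggregating (R3): 20.666016% + 7.148104% = 27.81412%.

27.81412%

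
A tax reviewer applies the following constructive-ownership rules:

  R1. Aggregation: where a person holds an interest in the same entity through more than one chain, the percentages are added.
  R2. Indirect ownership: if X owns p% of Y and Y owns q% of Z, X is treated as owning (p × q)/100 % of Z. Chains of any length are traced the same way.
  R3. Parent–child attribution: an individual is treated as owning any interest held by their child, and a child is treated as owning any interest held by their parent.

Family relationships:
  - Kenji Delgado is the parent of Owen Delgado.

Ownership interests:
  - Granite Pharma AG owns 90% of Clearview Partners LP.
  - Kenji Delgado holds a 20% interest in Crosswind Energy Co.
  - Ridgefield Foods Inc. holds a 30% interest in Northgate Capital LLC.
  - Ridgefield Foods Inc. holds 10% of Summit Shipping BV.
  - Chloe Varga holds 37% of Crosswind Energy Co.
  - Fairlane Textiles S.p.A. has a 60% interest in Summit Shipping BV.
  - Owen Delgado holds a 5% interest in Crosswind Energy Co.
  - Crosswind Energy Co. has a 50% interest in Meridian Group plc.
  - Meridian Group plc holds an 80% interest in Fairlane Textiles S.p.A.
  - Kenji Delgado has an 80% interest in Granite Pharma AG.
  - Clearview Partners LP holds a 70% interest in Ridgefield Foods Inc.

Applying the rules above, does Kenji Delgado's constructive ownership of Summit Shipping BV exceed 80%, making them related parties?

By parent–child attribution (R3), Kenji Delgado is treated as also owning Owen Delgado's interest in Crosswind Energy Co, giving 20% + 5% = 25%.
Chain via Granite Pharma AG → Clearview Partners LP → Ridgefield Foods Inc. (R2): 80% × 90% × 70% × 10% = 5.04% of Summit Shipping BV.
Chain via Crosswind Energy Co. → Meridian Group plc → Fairlane Textiles S.p.A. (R2): 25% × 50% × 80% × 60% = 6% of Summit Shipping BV.
Aggregating (R1): 5.04% + 6% = 11.04%.
11.04% does not exceed the 80% threshold, so Kenji is not a related party to Summit Shipping BV.

No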